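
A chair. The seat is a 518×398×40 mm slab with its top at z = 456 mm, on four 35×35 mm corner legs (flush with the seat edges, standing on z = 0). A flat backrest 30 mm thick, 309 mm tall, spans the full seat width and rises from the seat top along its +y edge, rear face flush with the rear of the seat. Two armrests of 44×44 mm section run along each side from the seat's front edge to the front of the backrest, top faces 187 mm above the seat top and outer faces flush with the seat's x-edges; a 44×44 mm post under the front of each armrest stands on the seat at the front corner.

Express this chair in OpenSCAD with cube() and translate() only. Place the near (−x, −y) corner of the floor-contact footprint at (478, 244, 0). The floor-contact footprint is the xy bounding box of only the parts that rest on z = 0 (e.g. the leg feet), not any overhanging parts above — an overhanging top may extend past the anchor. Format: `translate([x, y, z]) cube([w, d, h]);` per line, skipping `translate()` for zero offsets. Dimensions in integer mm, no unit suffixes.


translate([478, 244, 416]) cube([518, 398, 40]);
translate([478, 244, 0]) cube([35, 35, 416]);
translate([961, 244, 0]) cube([35, 35, 416]);
translate([478, 607, 0]) cube([35, 35, 416]);
translate([961, 607, 0]) cube([35, 35, 416]);
translate([478, 612, 456]) cube([518, 30, 309]);
translate([478, 244, 599]) cube([44, 368, 44]);
translate([952, 244, 599]) cube([44, 368, 44]);
translate([478, 244, 456]) cube([44, 44, 143]);
translate([952, 244, 456]) cube([44, 44, 143]);


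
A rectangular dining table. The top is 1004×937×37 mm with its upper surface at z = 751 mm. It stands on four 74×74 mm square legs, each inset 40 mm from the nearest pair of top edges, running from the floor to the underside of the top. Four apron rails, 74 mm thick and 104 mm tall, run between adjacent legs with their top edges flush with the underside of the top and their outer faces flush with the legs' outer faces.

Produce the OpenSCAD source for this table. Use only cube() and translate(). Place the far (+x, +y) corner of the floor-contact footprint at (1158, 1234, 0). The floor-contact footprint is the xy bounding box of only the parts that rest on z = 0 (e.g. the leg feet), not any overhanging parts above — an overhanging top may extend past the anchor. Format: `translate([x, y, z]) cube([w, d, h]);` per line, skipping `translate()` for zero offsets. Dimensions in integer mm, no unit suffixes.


translate([194, 337, 714]) cube([1004, 937, 37]);
translate([234, 377, 0]) cube([74, 74, 714]);
translate([1084, 377, 0]) cube([74, 74, 714]);
translate([234, 1160, 0]) cube([74, 74, 714]);
translate([1084, 1160, 0]) cube([74, 74, 714]);
translate([308, 377, 610]) cube([776, 74, 104]);
translate([308, 1160, 610]) cube([776, 74, 104]);
translate([234, 451, 610]) cube([74, 709, 104]);
translate([1084, 451, 610]) cube([74, 709, 104]);


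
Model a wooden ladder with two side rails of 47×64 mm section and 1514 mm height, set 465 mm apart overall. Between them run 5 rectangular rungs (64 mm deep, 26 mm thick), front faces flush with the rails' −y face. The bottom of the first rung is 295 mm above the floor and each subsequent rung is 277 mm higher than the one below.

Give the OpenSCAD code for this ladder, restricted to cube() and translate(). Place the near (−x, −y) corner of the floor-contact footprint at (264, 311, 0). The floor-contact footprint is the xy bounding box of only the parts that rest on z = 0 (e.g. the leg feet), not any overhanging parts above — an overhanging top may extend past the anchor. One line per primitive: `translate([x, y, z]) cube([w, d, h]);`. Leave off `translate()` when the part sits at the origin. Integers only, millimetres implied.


// rung span = 465 - 2*47 = 371
// rung[k] z = 295 + k*277
translate([264, 311, 0]) cube([47, 64, 1514]);
translate([682, 311, 0]) cube([47, 64, 1514]);
translate([311, 311, 295]) cube([371, 64, 26]);
translate([311, 311, 572]) cube([371, 64, 26]);
translate([311, 311, 849]) cube([371, 64, 26]);
translate([311, 311, 1126]) cube([371, 64, 26]);
translate([311, 311, 1403]) cube([371, 64, 26]);


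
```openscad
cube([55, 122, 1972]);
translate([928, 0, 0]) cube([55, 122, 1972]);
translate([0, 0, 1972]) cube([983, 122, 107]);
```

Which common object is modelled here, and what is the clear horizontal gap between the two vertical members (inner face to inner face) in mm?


A door frame. The clear opening width is 873 mm.

Two 1972 mm tall posts with a header on top — a door frame. The left jamb is 55 mm wide at x = 0; the right jamb starts at x = 928. The clear opening is 928 − 55 = 873 mm.


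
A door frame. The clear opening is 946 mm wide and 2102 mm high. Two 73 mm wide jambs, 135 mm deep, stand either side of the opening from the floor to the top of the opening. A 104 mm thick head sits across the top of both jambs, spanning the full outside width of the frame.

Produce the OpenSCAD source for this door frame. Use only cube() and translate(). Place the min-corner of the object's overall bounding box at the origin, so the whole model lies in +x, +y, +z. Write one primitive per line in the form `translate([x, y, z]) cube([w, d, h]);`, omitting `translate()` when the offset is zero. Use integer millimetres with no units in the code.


cube([73, 135, 2102]);
translate([1019, 0, 0]) cube([73, 135, 2102]);
translate([0, 0, 2102]) cube([1092, 135, 104]);


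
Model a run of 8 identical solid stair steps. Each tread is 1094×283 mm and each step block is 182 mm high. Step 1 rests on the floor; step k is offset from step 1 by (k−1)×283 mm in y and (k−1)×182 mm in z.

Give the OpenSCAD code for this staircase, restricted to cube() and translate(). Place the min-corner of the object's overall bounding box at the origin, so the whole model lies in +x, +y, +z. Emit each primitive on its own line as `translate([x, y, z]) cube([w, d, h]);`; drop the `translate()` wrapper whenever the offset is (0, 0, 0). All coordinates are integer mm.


cube([1094, 283, 182]);
translate([0, 283, 182]) cube([1094, 283, 182]);
translate([0, 566, 364]) cube([1094, 283, 182]);
translate([0, 849, 546]) cube([1094, 283, 182]);
translate([0, 1132, 728]) cube([1094, 283, 182]);
translate([0, 1415, 910]) cube([1094, 283, 182]);
translate([0, 1698, 1092]) cube([1094, 283, 182]);
translate([0, 1981, 1274]) cube([1094, 283, 182]);


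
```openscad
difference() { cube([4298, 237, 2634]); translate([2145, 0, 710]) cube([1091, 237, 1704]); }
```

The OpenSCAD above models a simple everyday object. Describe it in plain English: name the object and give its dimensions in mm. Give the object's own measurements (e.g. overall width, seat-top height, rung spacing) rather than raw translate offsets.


A wall 4298 mm long (x), 237 mm thick (y), 2634 mm tall, with a rectangular window opening cut through it. The opening is 1091 mm wide and 1704 mm tall; its sill is at z = 710 mm and its near (−x) edge is 2145 mm from the wall's −x end. The opening passes through the full wall thickness.


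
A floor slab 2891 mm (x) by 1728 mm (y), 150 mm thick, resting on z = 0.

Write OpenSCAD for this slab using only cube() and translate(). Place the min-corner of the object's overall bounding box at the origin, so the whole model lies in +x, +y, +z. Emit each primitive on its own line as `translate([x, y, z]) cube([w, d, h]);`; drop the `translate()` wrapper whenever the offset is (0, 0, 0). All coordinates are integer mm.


cube([2891, 1728, 150]);


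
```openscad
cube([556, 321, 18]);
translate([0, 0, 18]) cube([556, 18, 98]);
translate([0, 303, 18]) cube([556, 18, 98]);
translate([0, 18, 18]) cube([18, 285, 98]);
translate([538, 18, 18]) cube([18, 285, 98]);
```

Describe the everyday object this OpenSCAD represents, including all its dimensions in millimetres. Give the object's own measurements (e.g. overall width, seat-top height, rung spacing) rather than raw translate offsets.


An open-topped rectangular box: outside dimensions 556×321×116 mm, with a uniform wall and base thickness of 18 mm. The base is a full 556×321 slab on the floor; four walls sit on top of the base. The front and back walls (the −y and +y sides) span the full width; the two side walls fit between them.


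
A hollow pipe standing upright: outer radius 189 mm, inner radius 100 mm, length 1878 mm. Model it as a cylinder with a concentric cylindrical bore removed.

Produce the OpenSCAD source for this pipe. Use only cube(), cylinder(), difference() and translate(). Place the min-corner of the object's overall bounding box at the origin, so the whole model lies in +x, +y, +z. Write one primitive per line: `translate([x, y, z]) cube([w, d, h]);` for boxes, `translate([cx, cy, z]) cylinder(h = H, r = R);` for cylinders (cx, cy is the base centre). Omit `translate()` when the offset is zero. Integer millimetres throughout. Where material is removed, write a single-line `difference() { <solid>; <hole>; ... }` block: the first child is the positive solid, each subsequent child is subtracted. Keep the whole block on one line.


difference() { translate([189, 189, 0]) cylinder(h = 1878, r = 189); translate([189, 189, 0]) cylinder(h = 1878, r = 100); }


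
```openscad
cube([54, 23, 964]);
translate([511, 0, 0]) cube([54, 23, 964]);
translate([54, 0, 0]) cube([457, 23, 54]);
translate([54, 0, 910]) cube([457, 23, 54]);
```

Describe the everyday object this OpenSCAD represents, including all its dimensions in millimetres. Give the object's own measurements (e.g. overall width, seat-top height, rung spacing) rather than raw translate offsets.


A rectangular picture frame lying in the x–z plane (depth along y). The opening is 457 mm wide (x) by 856 mm tall (z), surrounded by a border 54 mm wide on all four sides. The frame is 23 mm deep and is made of two full-height vertical stiles with two horizontal rails fitted between them.


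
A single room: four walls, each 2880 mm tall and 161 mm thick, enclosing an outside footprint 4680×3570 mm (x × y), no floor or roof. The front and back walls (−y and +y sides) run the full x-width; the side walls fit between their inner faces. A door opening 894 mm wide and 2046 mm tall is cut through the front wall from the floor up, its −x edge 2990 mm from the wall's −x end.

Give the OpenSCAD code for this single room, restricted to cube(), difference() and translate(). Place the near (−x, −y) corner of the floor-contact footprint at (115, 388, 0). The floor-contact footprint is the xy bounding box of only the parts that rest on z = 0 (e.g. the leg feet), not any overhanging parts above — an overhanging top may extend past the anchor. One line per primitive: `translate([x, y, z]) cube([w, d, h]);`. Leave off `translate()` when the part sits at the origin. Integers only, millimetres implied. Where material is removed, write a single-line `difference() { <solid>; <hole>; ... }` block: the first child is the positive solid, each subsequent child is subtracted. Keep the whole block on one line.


difference() { translate([115, 388, 0]) cube([4680, 161, 2880]); translate([3105, 388, 0]) cube([894, 161, 2046]); }
translate([115, 3797, 0]) cube([4680, 161, 2880]);
translate([115, 549, 0]) cube([161, 3248, 2880]);
translate([4634, 549, 0]) cube([161, 3248, 2880]);


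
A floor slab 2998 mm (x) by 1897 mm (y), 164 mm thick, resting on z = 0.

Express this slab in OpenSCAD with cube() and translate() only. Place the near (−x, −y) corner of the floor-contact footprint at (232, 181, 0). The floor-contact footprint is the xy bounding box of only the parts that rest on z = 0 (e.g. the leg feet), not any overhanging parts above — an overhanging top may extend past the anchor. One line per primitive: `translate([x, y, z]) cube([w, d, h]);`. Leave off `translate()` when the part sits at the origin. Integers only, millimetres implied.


translate([232, 181, 0]) cube([2998, 1897, 164]);


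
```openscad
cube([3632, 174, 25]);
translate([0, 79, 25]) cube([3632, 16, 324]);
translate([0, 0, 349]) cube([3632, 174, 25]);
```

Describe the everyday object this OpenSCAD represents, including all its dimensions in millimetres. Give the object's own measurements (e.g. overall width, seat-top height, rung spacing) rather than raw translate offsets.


An I-beam lying along x, 3632 mm long. Overall section height 374 mm. Two flanges 174 mm wide (y) and 25 mm thick, one on the floor and one at the top; a web 16 mm thick runs between them, centred on the flange width.


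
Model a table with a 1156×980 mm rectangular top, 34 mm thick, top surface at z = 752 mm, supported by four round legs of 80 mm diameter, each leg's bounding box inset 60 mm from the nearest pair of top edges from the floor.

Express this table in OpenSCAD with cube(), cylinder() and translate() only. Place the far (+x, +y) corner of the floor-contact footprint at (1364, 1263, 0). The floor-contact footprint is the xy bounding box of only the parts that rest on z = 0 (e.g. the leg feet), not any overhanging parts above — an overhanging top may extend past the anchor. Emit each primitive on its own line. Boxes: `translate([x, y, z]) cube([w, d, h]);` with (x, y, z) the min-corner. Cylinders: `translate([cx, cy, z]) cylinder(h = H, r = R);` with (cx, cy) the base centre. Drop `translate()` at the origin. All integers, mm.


// leg_h = 752 - 34 = 718
translate([268, 343, 718]) cube([1156, 980, 34]);
translate([368, 443, 0]) cylinder(h = 718, r = 40);
translate([1324, 443, 0]) cylinder(h = 718, r = 40);
translate([368, 1223, 0]) cylinder(h = 718, r = 40);
translate([1324, 1223, 0]) cylinder(h = 718, r = 40);


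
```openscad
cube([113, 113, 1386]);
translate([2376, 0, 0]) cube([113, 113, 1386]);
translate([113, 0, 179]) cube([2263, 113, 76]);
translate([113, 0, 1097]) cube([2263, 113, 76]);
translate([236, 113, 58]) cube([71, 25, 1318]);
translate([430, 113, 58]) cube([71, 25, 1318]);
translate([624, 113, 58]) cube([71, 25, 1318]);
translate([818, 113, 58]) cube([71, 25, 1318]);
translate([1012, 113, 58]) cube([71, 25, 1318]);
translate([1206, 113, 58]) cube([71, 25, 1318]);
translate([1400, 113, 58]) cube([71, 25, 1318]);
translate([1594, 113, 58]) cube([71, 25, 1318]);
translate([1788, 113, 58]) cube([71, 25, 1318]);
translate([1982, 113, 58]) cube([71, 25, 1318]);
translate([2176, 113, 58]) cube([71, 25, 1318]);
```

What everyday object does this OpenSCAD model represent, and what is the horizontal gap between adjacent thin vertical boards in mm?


A fence section. The picket gap is 123 mm.

Two posts, two rails, 11 pickets — a fence section. Span 2263 mm holds 11 pickets of 71 mm with 12 equal gaps: ⌊(2263 − 11·71) / 12⌋ = 123 mm.


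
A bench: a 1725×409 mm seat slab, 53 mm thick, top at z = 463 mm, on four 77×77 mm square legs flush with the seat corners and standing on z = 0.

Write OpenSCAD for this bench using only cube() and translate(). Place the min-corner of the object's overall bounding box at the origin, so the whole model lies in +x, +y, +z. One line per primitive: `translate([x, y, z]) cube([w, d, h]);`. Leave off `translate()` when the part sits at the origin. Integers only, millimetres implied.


// leg_h = 463 − 53 = 410
translate([0, 0, 410]) cube([1725, 409, 53]);
cube([77, 77, 410]);
translate([0, 332, 0]) cube([77, 77, 410]);
translate([1648, 0, 0]) cube([77, 77, 410]);
translate([1648, 332, 0]) cube([77, 77, 410]);


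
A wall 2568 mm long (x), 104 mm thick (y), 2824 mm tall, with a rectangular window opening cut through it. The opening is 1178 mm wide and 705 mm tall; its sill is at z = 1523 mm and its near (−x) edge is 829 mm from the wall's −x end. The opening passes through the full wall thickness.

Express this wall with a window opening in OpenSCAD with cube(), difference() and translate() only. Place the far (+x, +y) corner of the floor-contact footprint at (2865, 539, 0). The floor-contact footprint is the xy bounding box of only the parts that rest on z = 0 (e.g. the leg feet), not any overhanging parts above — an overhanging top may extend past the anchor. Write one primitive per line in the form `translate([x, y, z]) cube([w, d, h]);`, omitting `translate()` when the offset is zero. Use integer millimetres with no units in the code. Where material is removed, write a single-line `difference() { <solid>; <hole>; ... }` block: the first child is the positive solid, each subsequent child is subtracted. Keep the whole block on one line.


difference() { translate([297, 435, 0]) cube([2568, 104, 2824]); translate([1126, 435, 1523]) cube([1178, 104, 705]); }


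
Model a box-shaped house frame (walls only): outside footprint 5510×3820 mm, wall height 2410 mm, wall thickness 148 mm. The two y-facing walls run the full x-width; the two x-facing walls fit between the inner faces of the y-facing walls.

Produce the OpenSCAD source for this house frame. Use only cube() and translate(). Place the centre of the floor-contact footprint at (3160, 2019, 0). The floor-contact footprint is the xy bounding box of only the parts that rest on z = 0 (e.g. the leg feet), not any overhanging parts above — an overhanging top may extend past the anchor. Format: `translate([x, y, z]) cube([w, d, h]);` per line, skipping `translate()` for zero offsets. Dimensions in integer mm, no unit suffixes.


translate([405, 109, 0]) cube([5510, 148, 2410]);
translate([405, 3781, 0]) cube([5510, 148, 2410]);
translate([405, 257, 0]) cube([148, 3524, 2410]);
translate([5767, 257, 0]) cube([148, 3524, 2410]);


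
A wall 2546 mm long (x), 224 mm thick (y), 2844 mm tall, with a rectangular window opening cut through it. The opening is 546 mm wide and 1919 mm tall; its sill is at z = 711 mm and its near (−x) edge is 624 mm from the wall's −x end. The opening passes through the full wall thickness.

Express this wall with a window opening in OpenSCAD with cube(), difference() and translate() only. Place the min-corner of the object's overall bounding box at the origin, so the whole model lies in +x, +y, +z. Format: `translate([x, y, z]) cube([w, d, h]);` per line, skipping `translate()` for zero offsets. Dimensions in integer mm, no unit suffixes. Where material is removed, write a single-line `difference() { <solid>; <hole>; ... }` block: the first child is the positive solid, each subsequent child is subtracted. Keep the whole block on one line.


difference() { cube([2546, 224, 2844]); translate([624, 0, 711]) cube([546, 224, 1919]); }


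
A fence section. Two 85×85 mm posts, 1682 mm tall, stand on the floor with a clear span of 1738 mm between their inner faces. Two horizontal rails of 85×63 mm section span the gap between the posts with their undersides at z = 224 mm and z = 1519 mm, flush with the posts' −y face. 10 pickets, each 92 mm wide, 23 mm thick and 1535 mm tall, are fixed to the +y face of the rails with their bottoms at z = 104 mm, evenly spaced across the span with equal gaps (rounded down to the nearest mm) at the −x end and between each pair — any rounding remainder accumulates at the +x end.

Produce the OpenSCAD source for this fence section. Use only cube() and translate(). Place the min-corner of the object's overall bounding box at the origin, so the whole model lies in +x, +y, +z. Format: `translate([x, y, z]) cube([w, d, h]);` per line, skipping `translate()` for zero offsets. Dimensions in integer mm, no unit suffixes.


cube([85, 85, 1682]);
translate([1823, 0, 0]) cube([85, 85, 1682]);
translate([85, 0, 224]) cube([1738, 85, 63]);
translate([85, 0, 1519]) cube([1738, 85, 63]);
translate([159, 85, 104]) cube([92, 23, 1535]);
translate([325, 85, 104]) cube([92, 23, 1535]);
translate([491, 85, 104]) cube([92, 23, 1535]);
translate([657, 85, 104]) cube([92, 23, 1535]);
translate([823, 85, 104]) cube([92, 23, 1535]);
translate([989, 85, 104]) cube([92, 23, 1535]);
translate([1155, 85, 104]) cube([92, 23, 1535]);
translate([1321, 85, 104]) cube([92, 23, 1535]);
translate([1487, 85, 104]) cube([92, 23, 1535]);
translate([1653, 85, 104]) cube([92, 23, 1535]);


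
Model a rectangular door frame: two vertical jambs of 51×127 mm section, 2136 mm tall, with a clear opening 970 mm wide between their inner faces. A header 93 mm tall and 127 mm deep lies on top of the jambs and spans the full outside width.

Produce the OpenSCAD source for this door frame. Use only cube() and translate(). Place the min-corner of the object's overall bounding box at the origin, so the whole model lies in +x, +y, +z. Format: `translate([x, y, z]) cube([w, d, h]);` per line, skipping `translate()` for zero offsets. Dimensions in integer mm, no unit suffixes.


cube([51, 127, 2136]);
translate([1021, 0, 0]) cube([51, 127, 2136]);
translate([0, 0, 2136]) cube([1072, 127, 93]);


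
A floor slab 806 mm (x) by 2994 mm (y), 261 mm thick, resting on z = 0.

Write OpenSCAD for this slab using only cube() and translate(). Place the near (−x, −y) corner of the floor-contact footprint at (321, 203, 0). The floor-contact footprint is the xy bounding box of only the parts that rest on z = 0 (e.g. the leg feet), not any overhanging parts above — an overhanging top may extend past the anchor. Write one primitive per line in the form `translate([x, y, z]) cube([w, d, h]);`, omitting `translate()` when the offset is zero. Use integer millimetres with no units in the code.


translate([321, 203, 0]) cube([806, 2994, 261]);


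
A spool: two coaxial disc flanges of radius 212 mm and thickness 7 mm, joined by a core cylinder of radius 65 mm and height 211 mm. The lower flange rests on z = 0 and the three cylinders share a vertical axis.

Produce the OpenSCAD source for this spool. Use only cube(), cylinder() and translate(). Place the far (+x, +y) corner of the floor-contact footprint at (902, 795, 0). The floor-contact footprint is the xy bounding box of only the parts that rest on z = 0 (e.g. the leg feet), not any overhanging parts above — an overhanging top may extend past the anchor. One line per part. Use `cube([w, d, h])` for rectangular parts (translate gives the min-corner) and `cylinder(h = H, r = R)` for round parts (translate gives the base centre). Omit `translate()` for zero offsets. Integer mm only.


translate([690, 583, 0]) cylinder(h = 7, r = 212);
translate([690, 583, 7]) cylinder(h = 211, r = 65);
translate([690, 583, 218]) cylinder(h = 7, r = 212);


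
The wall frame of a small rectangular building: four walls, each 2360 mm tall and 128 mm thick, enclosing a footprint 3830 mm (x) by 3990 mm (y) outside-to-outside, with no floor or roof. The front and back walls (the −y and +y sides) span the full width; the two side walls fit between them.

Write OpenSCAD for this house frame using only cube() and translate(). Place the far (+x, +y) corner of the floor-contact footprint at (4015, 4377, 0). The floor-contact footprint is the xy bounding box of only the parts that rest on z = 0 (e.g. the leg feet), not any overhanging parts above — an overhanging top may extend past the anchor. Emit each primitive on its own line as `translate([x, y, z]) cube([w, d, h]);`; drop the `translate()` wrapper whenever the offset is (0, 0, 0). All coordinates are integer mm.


translate([185, 387, 0]) cube([3830, 128, 2360]);
translate([185, 4249, 0]) cube([3830, 128, 2360]);
translate([185, 515, 0]) cube([128, 3734, 2360]);
translate([3887, 515, 0]) cube([128, 3734, 2360]);


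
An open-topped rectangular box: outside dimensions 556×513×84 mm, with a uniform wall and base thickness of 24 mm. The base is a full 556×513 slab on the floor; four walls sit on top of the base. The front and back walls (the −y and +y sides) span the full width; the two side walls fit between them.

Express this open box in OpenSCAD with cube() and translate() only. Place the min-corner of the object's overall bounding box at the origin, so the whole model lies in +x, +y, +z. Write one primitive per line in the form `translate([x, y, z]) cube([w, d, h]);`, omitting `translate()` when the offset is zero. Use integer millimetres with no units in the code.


cube([556, 513, 24]);
translate([0, 0, 24]) cube([556, 24, 60]);
translate([0, 489, 24]) cube([556, 24, 60]);
translate([0, 24, 24]) cube([24, 465, 60]);
translate([532, 24, 24]) cube([24, 465, 60]);


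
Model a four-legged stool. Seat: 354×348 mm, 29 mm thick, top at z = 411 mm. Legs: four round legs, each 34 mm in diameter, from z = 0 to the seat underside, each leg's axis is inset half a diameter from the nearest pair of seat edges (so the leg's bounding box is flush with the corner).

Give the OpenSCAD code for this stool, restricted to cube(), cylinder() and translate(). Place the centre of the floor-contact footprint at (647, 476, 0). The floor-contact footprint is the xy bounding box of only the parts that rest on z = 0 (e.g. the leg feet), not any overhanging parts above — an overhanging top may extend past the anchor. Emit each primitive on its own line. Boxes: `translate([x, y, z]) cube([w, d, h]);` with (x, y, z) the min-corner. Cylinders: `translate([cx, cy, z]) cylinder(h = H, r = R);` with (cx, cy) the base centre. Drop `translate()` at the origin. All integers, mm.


translate([470, 302, 382]) cube([354, 348, 29]);
translate([487, 319, 0]) cylinder(h = 382, r = 17);
translate([807, 319, 0]) cylinder(h = 382, r = 17);
translate([487, 633, 0]) cylinder(h = 382, r = 17);
translate([807, 633, 0]) cylinder(h = 382, r = 17);


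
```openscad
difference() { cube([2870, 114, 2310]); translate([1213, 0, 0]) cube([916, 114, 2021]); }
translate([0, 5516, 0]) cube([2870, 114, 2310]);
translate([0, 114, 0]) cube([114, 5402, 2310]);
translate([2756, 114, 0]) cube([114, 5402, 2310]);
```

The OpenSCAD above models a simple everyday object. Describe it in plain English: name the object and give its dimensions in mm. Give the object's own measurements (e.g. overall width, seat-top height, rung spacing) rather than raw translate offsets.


A single room: four walls, each 2310 mm tall and 114 mm thick, enclosing an outside footprint 2870×5630 mm (x × y), no floor or roof. The front and back walls (−y and +y sides) run the full x-width; the side walls fit between their inner faces. A door opening 916 mm wide and 2021 mm tall is cut through the front wall from the floor up, its −x edge 1213 mm from the wall's −x end.


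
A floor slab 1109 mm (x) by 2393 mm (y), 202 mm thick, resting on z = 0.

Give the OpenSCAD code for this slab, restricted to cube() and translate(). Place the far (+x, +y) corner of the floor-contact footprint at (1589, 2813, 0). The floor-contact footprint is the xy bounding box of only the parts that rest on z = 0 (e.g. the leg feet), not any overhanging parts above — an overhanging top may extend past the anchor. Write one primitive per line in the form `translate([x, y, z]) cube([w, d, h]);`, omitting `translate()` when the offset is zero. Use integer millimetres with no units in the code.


translate([480, 420, 0]) cube([1109, 2393, 202]);


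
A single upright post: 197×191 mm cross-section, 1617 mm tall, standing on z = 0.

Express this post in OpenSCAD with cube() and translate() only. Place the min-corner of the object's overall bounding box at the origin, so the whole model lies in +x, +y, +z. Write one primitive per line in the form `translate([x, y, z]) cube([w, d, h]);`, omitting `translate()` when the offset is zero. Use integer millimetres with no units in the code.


cube([197, 191, 1617]);


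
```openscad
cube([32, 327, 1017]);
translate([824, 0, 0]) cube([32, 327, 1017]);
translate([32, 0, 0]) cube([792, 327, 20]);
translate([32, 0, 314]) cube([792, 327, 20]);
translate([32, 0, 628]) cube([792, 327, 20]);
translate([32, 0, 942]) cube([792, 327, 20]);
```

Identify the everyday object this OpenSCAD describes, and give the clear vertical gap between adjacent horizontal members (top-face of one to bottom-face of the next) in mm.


A bookshelf. The clear shelf gap is 294 mm.

Two tall side panels with 4 horizontal boards between them — a bookshelf. The first two shelf undersides are at z = 0 and z = 314; with shelf thickness 20, the clear gap is 314 − 0 − 20 = 294 mm.


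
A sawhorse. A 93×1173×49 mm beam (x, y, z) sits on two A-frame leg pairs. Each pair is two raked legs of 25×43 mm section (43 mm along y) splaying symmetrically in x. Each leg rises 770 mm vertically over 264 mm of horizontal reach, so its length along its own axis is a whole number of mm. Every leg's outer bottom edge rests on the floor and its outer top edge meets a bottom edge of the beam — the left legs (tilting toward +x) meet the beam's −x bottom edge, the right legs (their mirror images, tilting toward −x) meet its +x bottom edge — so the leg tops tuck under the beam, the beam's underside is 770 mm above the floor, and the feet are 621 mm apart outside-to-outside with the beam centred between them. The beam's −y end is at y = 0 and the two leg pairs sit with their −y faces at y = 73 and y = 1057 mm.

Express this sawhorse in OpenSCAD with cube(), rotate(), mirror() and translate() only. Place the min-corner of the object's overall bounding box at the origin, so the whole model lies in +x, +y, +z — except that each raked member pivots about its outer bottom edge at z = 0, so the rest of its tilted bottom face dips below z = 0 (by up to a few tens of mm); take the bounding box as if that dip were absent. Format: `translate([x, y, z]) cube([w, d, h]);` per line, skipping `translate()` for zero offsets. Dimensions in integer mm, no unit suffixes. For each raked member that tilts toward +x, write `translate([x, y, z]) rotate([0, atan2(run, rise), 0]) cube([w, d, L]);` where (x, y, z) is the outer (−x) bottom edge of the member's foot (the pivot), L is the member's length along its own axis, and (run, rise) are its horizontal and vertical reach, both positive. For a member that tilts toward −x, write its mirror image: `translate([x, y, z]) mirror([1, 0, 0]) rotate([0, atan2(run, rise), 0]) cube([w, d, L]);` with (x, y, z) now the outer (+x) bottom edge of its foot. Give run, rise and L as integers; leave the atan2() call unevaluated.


translate([264, 0, 770]) cube([93, 1173, 49]);
translate([0, 73, 0]) rotate([0, atan2(264, 770), 0]) cube([25, 43, 814]);
translate([621, 73, 0]) mirror([1, 0, 0]) rotate([0, atan2(264, 770), 0]) cube([25, 43, 814]);
translate([0, 1057, 0]) rotate([0, atan2(264, 770), 0]) cube([25, 43, 814]);
translate([621, 1057, 0]) mirror([1, 0, 0]) rotate([0, atan2(264, 770), 0]) cube([25, 43, 814]);


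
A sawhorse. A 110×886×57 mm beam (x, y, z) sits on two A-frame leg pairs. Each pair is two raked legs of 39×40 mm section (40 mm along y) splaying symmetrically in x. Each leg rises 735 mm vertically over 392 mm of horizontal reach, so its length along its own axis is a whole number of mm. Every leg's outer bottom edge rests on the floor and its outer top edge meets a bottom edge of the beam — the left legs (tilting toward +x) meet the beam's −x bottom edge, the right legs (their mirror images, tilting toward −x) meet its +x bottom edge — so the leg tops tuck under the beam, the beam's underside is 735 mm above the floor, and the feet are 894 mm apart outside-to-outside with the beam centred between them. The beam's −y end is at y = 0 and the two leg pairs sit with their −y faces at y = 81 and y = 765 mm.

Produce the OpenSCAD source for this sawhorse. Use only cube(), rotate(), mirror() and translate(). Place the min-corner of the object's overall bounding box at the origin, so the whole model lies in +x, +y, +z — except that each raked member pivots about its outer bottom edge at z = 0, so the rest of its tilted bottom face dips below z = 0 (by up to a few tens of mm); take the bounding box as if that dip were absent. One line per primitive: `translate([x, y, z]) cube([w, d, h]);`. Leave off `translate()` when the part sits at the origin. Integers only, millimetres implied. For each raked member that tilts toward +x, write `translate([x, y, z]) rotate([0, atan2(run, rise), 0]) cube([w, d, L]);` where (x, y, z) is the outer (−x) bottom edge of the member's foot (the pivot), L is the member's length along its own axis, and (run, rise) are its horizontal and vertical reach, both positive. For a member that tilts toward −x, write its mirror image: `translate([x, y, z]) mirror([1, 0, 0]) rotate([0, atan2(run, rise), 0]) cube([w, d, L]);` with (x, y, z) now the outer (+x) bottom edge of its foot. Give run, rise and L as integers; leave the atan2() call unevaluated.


// leg length = √(392² + 735²) = 833
// right-leg outer foot x = 2·392 + 110 = 894
// beam min-corner = (392, 0, 735)
translate([392, 0, 735]) cube([110, 886, 57]);
translate([0, 81, 0]) rotate([0, atan2(392, 735), 0]) cube([39, 40, 833]);
translate([894, 81, 0]) mirror([1, 0, 0]) rotate([0, atan2(392, 735), 0]) cube([39, 40, 833]);
translate([0, 765, 0]) rotate([0, atan2(392, 735), 0]) cube([39, 40, 833]);
translate([894, 765, 0]) mirror([1, 0, 0]) rotate([0, atan2(392, 735), 0]) cube([39, 40, 833]);


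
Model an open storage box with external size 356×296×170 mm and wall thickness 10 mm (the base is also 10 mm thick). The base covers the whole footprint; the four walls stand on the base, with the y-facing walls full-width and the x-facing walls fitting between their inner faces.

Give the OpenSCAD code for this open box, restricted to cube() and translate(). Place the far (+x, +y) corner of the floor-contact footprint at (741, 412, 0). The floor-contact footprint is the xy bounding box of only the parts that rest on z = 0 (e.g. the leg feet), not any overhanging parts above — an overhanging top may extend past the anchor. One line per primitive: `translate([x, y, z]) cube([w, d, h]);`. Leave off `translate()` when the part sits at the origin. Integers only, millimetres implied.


translate([385, 116, 0]) cube([356, 296, 10]);
translate([385, 116, 10]) cube([356, 10, 160]);
translate([385, 402, 10]) cube([356, 10, 160]);
translate([385, 126, 10]) cube([10, 276, 160]);
translate([731, 126, 10]) cube([10, 276, 160]);


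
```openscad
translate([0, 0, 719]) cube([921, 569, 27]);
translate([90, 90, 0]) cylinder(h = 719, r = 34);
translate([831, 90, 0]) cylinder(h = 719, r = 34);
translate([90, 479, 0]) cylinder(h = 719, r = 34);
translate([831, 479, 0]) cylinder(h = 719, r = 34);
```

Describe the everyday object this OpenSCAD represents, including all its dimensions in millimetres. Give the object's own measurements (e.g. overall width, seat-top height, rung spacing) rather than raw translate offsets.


A table: top 921 mm (x) × 569 mm (y), 27 mm thick, upper face at z = 746 mm, on four round legs of 68 mm diameter, each leg's bounding box inset 56 mm from the nearest pair of top edges from z = 0 to the bottom of the top.


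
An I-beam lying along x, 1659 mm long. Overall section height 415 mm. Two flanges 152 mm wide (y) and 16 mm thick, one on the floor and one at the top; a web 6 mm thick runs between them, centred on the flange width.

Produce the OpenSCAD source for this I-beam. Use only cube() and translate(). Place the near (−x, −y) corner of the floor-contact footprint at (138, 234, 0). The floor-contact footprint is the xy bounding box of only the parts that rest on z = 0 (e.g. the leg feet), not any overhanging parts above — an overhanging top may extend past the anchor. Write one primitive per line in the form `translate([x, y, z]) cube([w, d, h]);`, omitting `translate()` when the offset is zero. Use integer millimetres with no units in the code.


translate([138, 234, 0]) cube([1659, 152, 16]);
translate([138, 307, 16]) cube([1659, 6, 383]);
translate([138, 234, 399]) cube([1659, 152, 16]);


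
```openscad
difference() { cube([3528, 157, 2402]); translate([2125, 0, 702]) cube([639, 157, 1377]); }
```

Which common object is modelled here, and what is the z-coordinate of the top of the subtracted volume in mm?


A wall with a window opening. The window head height is 2079 mm.

A wall with a rectangular opening subtracted — a window. Sill at z = 702, opening 1377 mm tall, so the head is at 702 + 1377 = 2079 mm.


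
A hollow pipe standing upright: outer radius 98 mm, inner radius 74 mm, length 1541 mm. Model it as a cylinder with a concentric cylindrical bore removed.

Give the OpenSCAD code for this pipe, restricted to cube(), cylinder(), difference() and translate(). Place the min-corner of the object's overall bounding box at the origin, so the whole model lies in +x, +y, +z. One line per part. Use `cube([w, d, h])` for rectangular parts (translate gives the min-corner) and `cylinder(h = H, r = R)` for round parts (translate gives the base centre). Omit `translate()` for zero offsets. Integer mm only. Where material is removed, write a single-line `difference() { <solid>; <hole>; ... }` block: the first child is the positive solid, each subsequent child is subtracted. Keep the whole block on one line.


difference() { translate([98, 98, 0]) cylinder(h = 1541, r = 98); translate([98, 98, 0]) cylinder(h = 1541, r = 74); }


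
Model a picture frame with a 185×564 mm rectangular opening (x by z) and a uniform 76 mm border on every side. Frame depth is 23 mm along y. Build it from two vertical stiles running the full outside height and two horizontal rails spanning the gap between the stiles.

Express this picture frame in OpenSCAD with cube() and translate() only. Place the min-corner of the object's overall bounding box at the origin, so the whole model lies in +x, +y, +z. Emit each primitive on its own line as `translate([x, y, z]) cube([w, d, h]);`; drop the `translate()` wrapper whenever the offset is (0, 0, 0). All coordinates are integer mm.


cube([76, 23, 716]);
translate([261, 0, 0]) cube([76, 23, 716]);
translate([76, 0, 0]) cube([185, 23, 76]);
translate([76, 0, 640]) cube([185, 23, 76]);


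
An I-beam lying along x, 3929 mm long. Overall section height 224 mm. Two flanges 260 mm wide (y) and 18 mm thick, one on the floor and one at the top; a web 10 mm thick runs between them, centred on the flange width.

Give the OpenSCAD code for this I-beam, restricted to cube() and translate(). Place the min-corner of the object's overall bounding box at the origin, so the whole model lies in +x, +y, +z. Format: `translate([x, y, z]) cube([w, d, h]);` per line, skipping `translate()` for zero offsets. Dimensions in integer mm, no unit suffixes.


cube([3929, 260, 18]);
translate([0, 125, 18]) cube([3929, 10, 188]);
translate([0, 0, 206]) cube([3929, 260, 18]);


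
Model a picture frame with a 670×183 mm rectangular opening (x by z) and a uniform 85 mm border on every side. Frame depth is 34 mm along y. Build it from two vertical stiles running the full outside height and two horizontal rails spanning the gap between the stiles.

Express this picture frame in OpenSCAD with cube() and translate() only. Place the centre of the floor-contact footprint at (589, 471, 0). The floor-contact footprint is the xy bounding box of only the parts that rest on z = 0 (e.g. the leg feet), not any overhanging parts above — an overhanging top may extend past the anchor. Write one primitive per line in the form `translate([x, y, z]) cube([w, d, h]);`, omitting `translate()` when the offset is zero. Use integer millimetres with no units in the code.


translate([169, 454, 0]) cube([85, 34, 353]);
translate([924, 454, 0]) cube([85, 34, 353]);
translate([254, 454, 0]) cube([670, 34, 85]);
translate([254, 454, 268]) cube([670, 34, 85]);


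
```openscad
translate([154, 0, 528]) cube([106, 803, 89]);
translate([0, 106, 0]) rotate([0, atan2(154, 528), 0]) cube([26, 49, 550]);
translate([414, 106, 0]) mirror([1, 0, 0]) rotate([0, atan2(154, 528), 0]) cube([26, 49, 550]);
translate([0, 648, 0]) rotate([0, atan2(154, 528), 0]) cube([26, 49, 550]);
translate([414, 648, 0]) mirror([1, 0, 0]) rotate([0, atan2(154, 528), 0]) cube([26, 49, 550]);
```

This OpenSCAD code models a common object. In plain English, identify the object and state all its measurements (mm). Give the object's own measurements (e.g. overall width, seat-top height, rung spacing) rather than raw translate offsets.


A sawhorse. A 106×803×89 mm beam (x, y, z) sits on two A-frame leg pairs. Each pair is two raked legs of 26×49 mm section (49 mm along y) splaying symmetrically in x. Each leg rises 528 mm vertically over 154 mm of horizontal reach and is 550 mm long along its own axis. Every leg's outer bottom edge rests on the floor and its outer top edge meets a bottom edge of the beam — the left legs (tilting toward +x) meet the beam's −x bottom edge, the right legs (their mirror images, tilting toward −x) meet its +x bottom edge — so the leg tops tuck under the beam, the beam's underside is 528 mm above the floor, and the feet are 414 mm apart outside-to-outside with the beam centred between them. The two leg pairs are set in 106 mm from either end of the beam.
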